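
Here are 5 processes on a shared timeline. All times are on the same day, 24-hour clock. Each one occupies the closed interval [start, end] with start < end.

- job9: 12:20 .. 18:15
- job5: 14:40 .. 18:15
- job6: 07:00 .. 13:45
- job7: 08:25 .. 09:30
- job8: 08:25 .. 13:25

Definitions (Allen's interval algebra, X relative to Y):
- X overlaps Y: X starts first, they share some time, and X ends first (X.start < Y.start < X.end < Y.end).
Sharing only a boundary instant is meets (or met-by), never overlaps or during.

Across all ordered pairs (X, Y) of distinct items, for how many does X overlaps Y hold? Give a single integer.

2

Checking all 20 ordered pairs for relation 'overlaps'; matching pairs in alphabetical order:
(job6, job9): job6 overlaps job9 ✓
(job8, job9): job8 overlaps job9 ✓
Count: 2.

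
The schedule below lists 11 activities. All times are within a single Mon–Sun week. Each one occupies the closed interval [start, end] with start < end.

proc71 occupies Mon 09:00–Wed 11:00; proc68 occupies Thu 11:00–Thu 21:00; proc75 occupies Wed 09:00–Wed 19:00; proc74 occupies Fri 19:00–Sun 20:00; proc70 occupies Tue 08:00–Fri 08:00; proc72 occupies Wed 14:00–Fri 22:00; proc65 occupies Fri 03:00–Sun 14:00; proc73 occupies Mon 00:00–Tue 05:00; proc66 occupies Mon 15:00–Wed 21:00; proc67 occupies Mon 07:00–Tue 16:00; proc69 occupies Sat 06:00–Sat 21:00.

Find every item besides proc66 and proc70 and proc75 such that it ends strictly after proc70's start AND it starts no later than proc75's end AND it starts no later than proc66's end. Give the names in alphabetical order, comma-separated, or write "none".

Conditions: its end is strictly after proc70's start (X.end > Tue 08:00) AND its start is no later than proc75's end (X.start <= Wed 19:00) AND its start is no later than proc66's end (X.start <= Wed 21:00).
proc65: end Sun 14:00 > Tue 08:00? ✓; start Fri 03:00 <= Wed 19:00? ✗; start Fri 03:00 <= Wed 21:00? ✗ → no.
proc67: end Tue 16:00 > Tue 08:00? ✓; start Mon 07:00 <= Wed 19:00? ✓; start Mon 07:00 <= Wed 21:00? ✓ → yes.
proc68: end Thu 21:00 > Tue 08:00? ✓; start Thu 11:00 <= Wed 19:00? ✗; start Thu 11:00 <= Wed 21:00? ✗ → no.
proc69: end Sat 21:00 > Tue 08:00? ✓; start Sat 06:00 <= Wed 19:00? ✗; start Sat 06:00 <= Wed 21:00? ✗ → no.
proc71: end Wed 11:00 > Tue 08:00? ✓; start Mon 09:00 <= Wed 19:00? ✓; start Mon 09:00 <= Wed 21:00? ✓ → yes.
proc72: end Fri 22:00 > Tue 08:00? ✓; start Wed 14:00 <= Wed 19:00? ✓; start Wed 14:00 <= Wed 21:00? ✓ → yes.
proc73: end Tue 05:00 > Tue 08:00? ✗; start Mon 00:00 <= Wed 19:00? ✓; start Mon 00:00 <= Wed 21:00? ✓ → no.
proc74: end Sun 20:00 > Tue 08:00? ✓; start Fri 19:00 <= Wed 19:00? ✗; start Fri 19:00 <= Wed 21:00? ✗ → no.
Result: proc67, proc71, proc72.

proc67, proc71, proc72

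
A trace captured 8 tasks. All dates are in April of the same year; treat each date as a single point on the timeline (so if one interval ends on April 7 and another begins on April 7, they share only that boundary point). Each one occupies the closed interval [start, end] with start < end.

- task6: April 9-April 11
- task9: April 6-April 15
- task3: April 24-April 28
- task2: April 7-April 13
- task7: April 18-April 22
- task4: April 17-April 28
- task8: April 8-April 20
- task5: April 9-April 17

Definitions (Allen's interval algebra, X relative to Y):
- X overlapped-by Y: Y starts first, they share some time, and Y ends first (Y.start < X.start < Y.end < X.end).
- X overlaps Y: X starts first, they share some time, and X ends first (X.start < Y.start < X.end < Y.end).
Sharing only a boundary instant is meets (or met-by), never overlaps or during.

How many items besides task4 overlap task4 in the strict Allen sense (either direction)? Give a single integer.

1

Target task4 = [April 17, April 28].
task2 [April 7, April 13] → before → no.
task3 [April 24, April 28] → finishes → no.
task5 [April 9, April 17] → meets → no.
task6 [April 9, April 11] → before → no.
task7 [April 18, April 22] → during → no.
task8 [April 8, April 20] → overlaps → counts.
task9 [April 6, April 15] → before → no.
Total: 1.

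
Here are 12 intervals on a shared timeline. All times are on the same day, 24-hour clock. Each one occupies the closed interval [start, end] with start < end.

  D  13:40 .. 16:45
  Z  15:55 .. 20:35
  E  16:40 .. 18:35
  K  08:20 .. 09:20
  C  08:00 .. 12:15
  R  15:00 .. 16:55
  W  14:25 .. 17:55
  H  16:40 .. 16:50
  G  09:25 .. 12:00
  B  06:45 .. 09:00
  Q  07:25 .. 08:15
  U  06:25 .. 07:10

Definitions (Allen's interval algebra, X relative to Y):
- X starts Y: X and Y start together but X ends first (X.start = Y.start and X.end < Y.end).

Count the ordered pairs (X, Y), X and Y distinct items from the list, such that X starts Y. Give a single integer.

Checking all 132 ordered pairs for relation 'starts'; matching pairs in alphabetical order:
(H, E): H starts E ✓
Count: 1.

1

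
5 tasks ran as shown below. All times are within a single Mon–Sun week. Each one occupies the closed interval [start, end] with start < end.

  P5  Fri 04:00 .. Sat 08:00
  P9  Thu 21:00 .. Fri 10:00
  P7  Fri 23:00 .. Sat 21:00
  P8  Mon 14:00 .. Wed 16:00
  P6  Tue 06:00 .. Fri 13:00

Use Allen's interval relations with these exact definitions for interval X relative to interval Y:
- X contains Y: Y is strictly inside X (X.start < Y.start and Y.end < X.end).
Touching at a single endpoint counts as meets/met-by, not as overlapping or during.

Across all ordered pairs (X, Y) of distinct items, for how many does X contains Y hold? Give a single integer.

1

Checking all 20 ordered pairs for relation 'contains'; matching pairs in alphabetical order:
(P6, P9): P6 contains P9 ✓
Count: 1.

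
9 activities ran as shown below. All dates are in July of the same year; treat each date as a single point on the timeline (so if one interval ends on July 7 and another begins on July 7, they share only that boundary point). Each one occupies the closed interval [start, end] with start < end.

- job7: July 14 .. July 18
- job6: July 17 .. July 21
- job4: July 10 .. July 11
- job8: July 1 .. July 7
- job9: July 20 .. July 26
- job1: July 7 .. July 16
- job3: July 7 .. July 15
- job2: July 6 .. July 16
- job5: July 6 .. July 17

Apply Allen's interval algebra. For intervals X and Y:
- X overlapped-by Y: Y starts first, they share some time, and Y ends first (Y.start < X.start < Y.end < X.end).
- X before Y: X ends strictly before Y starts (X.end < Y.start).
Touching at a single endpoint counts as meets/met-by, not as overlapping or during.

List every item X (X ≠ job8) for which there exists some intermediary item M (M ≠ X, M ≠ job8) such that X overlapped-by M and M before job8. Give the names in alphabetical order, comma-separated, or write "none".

Target job8 = [July 1, July 7].
Intermediaries M with M before job8: none.
Union: none.

none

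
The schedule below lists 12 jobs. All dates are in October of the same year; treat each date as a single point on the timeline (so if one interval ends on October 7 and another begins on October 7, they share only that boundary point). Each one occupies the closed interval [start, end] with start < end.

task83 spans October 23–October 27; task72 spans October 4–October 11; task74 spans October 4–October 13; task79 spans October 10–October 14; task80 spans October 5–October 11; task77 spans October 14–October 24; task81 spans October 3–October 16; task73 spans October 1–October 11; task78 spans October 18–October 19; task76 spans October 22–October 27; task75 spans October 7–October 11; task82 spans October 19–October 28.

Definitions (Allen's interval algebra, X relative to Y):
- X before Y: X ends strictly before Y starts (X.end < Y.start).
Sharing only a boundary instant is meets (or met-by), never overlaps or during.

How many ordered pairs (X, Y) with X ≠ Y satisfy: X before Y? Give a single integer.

35

Checking all 132 ordered pairs for relation 'before'; matching pairs in alphabetical order:
(task72, task76): task72 before task76 ✓
(task72, task77): task72 before task77 ✓
(task72, task78): task72 before task78 ✓
(task72, task82): task72 before task82 ✓
(task72, task83): task72 before task83 ✓
(task73, task76): task73 before task76 ✓
(task73, task77): task73 before task77 ✓
(task73, task78): task73 before task78 ✓
(task73, task82): task73 before task82 ✓
(task73, task83): task73 before task83 ✓
(task74, task76): task74 before task76 ✓
(task74, task77): task74 before task77 ✓
(task74, task78): task74 before task78 ✓
(task74, task82): task74 before task82 ✓
(task74, task83): task74 before task83 ✓
(task75, task76): task75 before task76 ✓
(task75, task77): task75 before task77 ✓
(task75, task78): task75 before task78 ✓
(task75, task82): task75 before task82 ✓
(task75, task83): task75 before task83 ✓
(task78, task76): task78 before task76 ✓
(task78, task83): task78 before task83 ✓
(task79, task76): task79 before task76 ✓
(task79, task78): task79 before task78 ✓
... plus 11 further pairs not listed.
Count: 35.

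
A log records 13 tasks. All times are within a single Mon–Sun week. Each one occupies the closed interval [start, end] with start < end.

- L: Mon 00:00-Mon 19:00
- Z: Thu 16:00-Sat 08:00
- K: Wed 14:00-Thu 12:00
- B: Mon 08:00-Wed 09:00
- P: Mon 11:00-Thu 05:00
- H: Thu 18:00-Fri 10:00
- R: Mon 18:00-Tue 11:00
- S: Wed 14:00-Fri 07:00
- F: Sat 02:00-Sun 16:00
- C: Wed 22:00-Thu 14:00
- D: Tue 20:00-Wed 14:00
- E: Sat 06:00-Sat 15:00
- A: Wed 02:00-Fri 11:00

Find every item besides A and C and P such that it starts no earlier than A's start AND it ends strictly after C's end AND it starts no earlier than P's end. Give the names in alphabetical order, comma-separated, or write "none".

E, F, H, Z

Conditions: its start is no earlier than A's start (X.start >= Wed 02:00) AND its end is strictly after C's end (X.end > Thu 14:00) AND its start is no earlier than P's end (X.start >= Thu 05:00).
B: start Mon 08:00 >= Wed 02:00? ✗; end Wed 09:00 > Thu 14:00? ✗; start Mon 08:00 >= Thu 05:00? ✗ → no.
D: start Tue 20:00 >= Wed 02:00? ✗; end Wed 14:00 > Thu 14:00? ✗; start Tue 20:00 >= Thu 05:00? ✗ → no.
E: start Sat 06:00 >= Wed 02:00? ✓; end Sat 15:00 > Thu 14:00? ✓; start Sat 06:00 >= Thu 05:00? ✓ → yes.
F: start Sat 02:00 >= Wed 02:00? ✓; end Sun 16:00 > Thu 14:00? ✓; start Sat 02:00 >= Thu 05:00? ✓ → yes.
H: start Thu 18:00 >= Wed 02:00? ✓; end Fri 10:00 > Thu 14:00? ✓; start Thu 18:00 >= Thu 05:00? ✓ → yes.
K: start Wed 14:00 >= Wed 02:00? ✓; end Thu 12:00 > Thu 14:00? ✗; start Wed 14:00 >= Thu 05:00? ✗ → no.
L: start Mon 00:00 >= Wed 02:00? ✗; end Mon 19:00 > Thu 14:00? ✗; start Mon 00:00 >= Thu 05:00? ✗ → no.
R: start Mon 18:00 >= Wed 02:00? ✗; end Tue 11:00 > Thu 14:00? ✗; start Mon 18:00 >= Thu 05:00? ✗ → no.
S: start Wed 14:00 >= Wed 02:00? ✓; end Fri 07:00 > Thu 14:00? ✓; start Wed 14:00 >= Thu 05:00? ✗ → no.
Z: start Thu 16:00 >= Wed 02:00? ✓; end Sat 08:00 > Thu 14:00? ✓; start Thu 16:00 >= Thu 05:00? ✓ → yes.
Result: E, F, H, Z.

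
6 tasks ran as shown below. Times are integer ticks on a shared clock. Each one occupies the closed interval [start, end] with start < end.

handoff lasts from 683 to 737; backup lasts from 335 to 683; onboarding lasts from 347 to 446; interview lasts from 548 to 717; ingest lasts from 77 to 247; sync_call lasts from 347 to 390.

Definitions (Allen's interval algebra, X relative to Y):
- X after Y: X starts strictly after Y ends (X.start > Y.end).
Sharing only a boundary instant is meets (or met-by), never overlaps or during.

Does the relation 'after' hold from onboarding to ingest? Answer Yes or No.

Yes

onboarding = [347, 446], ingest = [77, 247].
Actual relation of onboarding to ingest: after.
Asked whether 'after' holds → Yes.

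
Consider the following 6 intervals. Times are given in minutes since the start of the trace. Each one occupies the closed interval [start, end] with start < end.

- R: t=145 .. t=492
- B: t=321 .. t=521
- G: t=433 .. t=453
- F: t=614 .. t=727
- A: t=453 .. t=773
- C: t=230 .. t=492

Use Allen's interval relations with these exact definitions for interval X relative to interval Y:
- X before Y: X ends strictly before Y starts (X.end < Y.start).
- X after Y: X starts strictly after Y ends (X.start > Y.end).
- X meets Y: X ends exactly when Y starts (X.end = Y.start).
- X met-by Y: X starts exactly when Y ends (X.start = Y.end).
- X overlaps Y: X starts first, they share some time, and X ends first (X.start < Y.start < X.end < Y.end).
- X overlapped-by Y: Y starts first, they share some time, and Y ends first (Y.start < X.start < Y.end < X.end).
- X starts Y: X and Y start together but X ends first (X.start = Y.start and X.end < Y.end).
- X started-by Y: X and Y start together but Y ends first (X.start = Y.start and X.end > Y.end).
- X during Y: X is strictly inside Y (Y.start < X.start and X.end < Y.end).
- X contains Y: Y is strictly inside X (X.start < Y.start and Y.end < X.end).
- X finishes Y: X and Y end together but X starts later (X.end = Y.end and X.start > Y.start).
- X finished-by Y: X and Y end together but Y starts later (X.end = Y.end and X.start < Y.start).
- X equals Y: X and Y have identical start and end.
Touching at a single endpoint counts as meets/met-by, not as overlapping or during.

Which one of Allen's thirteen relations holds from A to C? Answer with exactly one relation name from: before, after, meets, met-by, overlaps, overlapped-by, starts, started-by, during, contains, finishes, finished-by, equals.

A = [t=453, t=773]; C = [t=230, t=492].
Compare endpoints: A.start > C.start, A.start < C.end, A.end > C.start, A.end > C.end.
That pattern is 'overlapped-by'.

overlapped-by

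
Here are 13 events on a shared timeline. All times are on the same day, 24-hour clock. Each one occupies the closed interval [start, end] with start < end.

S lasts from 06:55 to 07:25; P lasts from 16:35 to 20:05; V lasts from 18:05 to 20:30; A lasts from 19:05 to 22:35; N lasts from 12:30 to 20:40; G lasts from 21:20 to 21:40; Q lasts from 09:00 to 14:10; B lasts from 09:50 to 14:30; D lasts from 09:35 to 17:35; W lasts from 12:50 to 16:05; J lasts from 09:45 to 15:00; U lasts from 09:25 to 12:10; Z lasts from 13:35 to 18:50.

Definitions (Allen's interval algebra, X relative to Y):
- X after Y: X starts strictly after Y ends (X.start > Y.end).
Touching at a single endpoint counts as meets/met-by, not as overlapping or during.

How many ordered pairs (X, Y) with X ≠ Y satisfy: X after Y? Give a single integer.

43

Checking all 156 ordered pairs for relation 'after'; matching pairs in alphabetical order:
(A, B): A after B ✓
(A, D): A after D ✓
(A, J): A after J ✓
(A, Q): A after Q ✓
(A, S): A after S ✓
(A, U): A after U ✓
(A, W): A after W ✓
(A, Z): A after Z ✓
(B, S): B after S ✓
(D, S): D after S ✓
(G, B): G after B ✓
(G, D): G after D ✓
(G, J): G after J ✓
(G, N): G after N ✓
(G, P): G after P ✓
(G, Q): G after Q ✓
(G, S): G after S ✓
(G, U): G after U ✓
(G, V): G after V ✓
(G, W): G after W ✓
(G, Z): G after Z ✓
(J, S): J after S ✓
(N, S): N after S ✓
(N, U): N after U ✓
... plus 19 further pairs not listed.
Count: 43.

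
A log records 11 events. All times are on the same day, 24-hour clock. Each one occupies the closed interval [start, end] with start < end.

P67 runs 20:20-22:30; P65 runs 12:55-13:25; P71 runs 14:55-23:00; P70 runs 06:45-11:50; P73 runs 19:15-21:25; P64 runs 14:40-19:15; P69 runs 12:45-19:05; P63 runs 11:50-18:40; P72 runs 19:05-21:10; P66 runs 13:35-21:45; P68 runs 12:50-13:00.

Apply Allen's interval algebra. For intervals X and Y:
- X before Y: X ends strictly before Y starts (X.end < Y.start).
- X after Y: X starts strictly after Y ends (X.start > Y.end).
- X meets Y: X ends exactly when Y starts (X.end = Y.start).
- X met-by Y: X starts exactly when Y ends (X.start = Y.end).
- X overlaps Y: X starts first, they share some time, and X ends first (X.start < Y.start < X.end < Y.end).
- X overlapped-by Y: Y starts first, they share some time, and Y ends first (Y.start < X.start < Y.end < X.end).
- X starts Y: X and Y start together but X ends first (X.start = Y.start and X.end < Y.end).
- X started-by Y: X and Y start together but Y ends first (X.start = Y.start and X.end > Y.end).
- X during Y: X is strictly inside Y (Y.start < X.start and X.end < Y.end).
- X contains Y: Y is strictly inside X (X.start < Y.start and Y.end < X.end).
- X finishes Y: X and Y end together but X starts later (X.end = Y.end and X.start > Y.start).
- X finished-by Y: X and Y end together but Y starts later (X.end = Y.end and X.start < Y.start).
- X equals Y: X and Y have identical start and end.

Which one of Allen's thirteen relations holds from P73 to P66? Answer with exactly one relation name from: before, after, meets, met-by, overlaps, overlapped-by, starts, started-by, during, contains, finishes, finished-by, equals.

during

P73 = [19:15, 21:25]; P66 = [13:35, 21:45].
Compare endpoints: P73.start > P66.start, P73.start < P66.end, P73.end > P66.start, P73.end < P66.end.
That pattern is 'during'.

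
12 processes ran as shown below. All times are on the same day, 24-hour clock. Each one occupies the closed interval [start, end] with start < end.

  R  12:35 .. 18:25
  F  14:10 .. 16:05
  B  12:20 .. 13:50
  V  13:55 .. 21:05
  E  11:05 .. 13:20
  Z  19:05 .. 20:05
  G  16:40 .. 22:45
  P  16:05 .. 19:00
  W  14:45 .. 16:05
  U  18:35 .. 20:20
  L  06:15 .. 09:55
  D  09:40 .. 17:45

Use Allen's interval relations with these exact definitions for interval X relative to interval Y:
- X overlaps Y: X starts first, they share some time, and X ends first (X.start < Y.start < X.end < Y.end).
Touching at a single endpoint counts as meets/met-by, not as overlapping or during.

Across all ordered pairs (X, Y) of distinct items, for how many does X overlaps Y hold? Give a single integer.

14

Checking all 132 ordered pairs for relation 'overlaps'; matching pairs in alphabetical order:
(B, R): B overlaps R ✓
(D, G): D overlaps G ✓
(D, P): D overlaps P ✓
(D, R): D overlaps R ✓
(D, V): D overlaps V ✓
(E, B): E overlaps B ✓
(E, R): E overlaps R ✓
(L, D): L overlaps D ✓
(P, G): P overlaps G ✓
(P, U): P overlaps U ✓
(R, G): R overlaps G ✓
(R, P): R overlaps P ✓
(R, V): R overlaps V ✓
(V, G): V overlaps G ✓
Count: 14.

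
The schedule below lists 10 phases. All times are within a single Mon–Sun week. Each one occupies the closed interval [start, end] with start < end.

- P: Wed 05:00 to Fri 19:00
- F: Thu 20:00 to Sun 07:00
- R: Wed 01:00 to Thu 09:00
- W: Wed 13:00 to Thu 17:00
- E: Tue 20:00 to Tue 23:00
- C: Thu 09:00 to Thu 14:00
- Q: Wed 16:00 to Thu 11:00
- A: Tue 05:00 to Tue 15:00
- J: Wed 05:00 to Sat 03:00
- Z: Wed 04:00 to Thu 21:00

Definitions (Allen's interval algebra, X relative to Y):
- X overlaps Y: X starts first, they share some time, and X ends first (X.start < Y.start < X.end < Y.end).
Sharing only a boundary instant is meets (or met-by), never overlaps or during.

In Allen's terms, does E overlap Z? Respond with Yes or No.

No

E = [Tue 20:00, Tue 23:00], Z = [Wed 04:00, Thu 21:00].
Actual relation of E to Z: before.
Asked whether 'overlaps' holds → No.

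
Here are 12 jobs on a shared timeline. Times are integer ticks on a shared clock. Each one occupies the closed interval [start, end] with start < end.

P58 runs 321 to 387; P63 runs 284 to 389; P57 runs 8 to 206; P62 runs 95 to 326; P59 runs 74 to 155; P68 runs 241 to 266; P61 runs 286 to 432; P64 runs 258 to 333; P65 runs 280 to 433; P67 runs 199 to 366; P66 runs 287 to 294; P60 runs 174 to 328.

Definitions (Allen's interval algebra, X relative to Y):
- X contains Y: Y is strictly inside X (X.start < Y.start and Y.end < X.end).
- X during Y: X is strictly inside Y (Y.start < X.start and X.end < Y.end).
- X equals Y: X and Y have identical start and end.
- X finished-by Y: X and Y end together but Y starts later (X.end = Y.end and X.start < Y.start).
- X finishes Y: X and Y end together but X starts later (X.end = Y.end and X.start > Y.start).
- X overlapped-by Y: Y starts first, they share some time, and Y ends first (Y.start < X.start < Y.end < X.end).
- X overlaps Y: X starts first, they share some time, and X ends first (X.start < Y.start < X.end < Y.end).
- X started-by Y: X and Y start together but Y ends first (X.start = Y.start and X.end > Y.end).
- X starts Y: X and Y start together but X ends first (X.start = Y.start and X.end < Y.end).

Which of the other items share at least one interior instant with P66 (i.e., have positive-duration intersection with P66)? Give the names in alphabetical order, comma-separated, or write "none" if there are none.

Target P66 = [287, 294].
P57 [8, 206] → before → no.
P58 [321, 387] → after → no.
P59 [74, 155] → before → no.
P60 [174, 328] → contains → yes.
P61 [286, 432] → contains → yes.
P62 [95, 326] → contains → yes.
P63 [284, 389] → contains → yes.
P64 [258, 333] → contains → yes.
P65 [280, 433] → contains → yes.
P67 [199, 366] → contains → yes.
P68 [241, 266] → before → no.
Result: P60, P61, P62, P63, P64, P65, P67.

P60, P61, P62, P63, P64, P65, P67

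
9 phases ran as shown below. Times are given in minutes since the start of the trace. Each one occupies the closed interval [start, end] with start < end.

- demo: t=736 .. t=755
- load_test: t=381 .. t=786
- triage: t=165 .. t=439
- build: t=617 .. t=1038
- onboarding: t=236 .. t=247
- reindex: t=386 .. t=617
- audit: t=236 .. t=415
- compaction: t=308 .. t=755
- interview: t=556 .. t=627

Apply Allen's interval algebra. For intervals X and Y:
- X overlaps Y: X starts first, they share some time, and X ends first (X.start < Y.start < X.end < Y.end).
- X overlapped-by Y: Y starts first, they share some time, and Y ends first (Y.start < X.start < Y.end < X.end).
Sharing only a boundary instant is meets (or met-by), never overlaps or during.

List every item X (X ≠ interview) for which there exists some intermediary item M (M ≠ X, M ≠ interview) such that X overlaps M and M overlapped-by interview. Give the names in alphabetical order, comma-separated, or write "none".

compaction, load_test

Target interview = [t=556, t=627].
Intermediaries M with M overlapped-by interview: build.
Via build — items with X overlaps build: compaction, load_test.
Union: compaction, load_test.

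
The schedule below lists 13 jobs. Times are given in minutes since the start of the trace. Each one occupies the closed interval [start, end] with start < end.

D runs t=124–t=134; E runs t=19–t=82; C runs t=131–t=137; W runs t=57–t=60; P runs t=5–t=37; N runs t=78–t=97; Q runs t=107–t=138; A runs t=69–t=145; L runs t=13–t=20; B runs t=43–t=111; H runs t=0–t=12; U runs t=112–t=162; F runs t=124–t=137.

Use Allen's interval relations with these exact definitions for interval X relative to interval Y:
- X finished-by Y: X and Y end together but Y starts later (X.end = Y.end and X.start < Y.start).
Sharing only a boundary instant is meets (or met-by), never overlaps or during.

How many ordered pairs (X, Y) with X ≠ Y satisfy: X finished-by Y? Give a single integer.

1

Checking all 156 ordered pairs for relation 'finished-by'; matching pairs in alphabetical order:
(F, C): F finished-by C ✓
Count: 1.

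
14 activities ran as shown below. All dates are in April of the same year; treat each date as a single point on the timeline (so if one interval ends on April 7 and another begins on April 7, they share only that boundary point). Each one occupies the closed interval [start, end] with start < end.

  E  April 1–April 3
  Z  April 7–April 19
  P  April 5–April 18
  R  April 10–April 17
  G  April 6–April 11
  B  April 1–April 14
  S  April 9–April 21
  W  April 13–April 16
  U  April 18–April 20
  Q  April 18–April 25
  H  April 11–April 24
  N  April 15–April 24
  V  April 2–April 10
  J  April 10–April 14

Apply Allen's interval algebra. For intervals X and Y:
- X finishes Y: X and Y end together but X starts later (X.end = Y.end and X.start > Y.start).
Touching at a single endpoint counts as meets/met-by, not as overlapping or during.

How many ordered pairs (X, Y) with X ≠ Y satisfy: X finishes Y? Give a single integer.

2

Checking all 182 ordered pairs for relation 'finishes'; matching pairs in alphabetical order:
(J, B): J finishes B ✓
(N, H): N finishes H ✓
Count: 2.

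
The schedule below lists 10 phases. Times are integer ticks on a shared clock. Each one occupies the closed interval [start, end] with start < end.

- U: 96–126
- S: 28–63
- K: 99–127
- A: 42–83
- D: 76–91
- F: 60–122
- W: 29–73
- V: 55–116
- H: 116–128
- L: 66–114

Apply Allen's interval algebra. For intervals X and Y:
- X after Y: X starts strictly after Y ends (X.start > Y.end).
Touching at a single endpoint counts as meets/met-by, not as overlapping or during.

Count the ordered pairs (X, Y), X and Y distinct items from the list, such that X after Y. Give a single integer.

16

Checking all 90 ordered pairs for relation 'after'; matching pairs in alphabetical order:
(D, S): D after S ✓
(D, W): D after W ✓
(H, A): H after A ✓
(H, D): H after D ✓
(H, L): H after L ✓
(H, S): H after S ✓
(H, W): H after W ✓
(K, A): K after A ✓
(K, D): K after D ✓
(K, S): K after S ✓
(K, W): K after W ✓
(L, S): L after S ✓
(U, A): U after A ✓
(U, D): U after D ✓
(U, S): U after S ✓
(U, W): U after W ✓
Count: 16.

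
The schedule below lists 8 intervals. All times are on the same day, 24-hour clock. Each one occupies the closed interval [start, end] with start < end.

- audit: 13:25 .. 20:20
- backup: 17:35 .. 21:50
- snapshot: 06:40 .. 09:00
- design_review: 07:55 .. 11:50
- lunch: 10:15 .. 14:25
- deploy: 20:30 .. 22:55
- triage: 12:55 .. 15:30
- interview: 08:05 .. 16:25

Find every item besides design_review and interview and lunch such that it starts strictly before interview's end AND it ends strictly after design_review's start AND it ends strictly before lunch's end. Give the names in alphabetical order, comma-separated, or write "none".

Conditions: its start is strictly before interview's end (X.start < 16:25) AND its end is strictly after design_review's start (X.end > 07:55) AND its end is strictly before lunch's end (X.end < 14:25).
audit: start 13:25 < 16:25? ✓; end 20:20 > 07:55? ✓; end 20:20 < 14:25? ✗ → no.
backup: start 17:35 < 16:25? ✗; end 21:50 > 07:55? ✓; end 21:50 < 14:25? ✗ → no.
deploy: start 20:30 < 16:25? ✗; end 22:55 > 07:55? ✓; end 22:55 < 14:25? ✗ → no.
snapshot: start 06:40 < 16:25? ✓; end 09:00 > 07:55? ✓; end 09:00 < 14:25? ✓ → yes.
triage: start 12:55 < 16:25? ✓; end 15:30 > 07:55? ✓; end 15:30 < 14:25? ✗ → no.
Result: snapshot.

snapshot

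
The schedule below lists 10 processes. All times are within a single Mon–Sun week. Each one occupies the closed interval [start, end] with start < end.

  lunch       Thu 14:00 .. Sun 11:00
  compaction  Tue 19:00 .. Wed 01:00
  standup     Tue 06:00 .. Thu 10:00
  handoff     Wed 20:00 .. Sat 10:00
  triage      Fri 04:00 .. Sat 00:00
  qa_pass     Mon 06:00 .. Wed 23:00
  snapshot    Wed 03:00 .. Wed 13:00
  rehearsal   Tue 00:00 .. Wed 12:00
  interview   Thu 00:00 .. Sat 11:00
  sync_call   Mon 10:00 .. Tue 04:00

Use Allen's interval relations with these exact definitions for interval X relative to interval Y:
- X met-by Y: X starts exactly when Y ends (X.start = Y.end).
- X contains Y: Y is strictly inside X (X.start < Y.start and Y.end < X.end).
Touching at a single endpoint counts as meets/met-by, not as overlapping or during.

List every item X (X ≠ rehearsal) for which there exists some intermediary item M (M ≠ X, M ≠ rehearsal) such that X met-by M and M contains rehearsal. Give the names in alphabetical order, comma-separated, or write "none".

none

Target rehearsal = [Tue 00:00, Wed 12:00].
Intermediaries M with M contains rehearsal: qa_pass.
Via qa_pass — items with X met-by qa_pass: none.
Union: none.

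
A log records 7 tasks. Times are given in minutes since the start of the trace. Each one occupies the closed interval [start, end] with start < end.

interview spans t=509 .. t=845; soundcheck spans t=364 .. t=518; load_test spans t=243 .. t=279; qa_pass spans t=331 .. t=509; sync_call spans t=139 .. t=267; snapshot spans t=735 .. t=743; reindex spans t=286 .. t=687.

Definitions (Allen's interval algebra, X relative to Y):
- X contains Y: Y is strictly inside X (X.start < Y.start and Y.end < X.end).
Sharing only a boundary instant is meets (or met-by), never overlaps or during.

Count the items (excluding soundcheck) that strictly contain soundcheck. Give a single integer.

1

Target soundcheck = [t=364, t=518].
interview [t=509, t=845] → overlapped-by → no.
load_test [t=243, t=279] → before → no.
qa_pass [t=331, t=509] → overlaps → no.
reindex [t=286, t=687] → contains → counts.
snapshot [t=735, t=743] → after → no.
sync_call [t=139, t=267] → before → no.
Total: 1.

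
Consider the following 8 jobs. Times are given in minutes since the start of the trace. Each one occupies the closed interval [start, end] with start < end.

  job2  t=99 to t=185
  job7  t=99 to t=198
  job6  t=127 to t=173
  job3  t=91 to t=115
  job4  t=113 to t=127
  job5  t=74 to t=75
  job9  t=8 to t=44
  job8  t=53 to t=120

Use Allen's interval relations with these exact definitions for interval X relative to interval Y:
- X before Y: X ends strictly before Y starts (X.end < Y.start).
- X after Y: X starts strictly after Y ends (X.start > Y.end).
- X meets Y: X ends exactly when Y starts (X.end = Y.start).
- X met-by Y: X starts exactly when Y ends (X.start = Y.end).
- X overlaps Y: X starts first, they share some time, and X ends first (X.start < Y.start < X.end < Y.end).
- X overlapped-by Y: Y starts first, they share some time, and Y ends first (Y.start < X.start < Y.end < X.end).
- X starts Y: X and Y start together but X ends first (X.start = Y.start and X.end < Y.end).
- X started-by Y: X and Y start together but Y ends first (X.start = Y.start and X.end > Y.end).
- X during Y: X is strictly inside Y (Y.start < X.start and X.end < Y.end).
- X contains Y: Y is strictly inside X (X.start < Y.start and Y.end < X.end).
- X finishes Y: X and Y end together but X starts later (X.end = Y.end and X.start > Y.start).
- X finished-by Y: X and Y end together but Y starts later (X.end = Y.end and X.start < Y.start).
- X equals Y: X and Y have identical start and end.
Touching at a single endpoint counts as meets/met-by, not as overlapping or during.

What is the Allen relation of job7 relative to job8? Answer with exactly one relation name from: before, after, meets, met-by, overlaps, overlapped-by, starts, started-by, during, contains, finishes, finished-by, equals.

job7 = [t=99, t=198]; job8 = [t=53, t=120].
Compare endpoints: job7.start > job8.start, job7.start < job8.end, job7.end > job8.start, job7.end > job8.end.
That pattern is 'overlapped-by'.

overlapped-by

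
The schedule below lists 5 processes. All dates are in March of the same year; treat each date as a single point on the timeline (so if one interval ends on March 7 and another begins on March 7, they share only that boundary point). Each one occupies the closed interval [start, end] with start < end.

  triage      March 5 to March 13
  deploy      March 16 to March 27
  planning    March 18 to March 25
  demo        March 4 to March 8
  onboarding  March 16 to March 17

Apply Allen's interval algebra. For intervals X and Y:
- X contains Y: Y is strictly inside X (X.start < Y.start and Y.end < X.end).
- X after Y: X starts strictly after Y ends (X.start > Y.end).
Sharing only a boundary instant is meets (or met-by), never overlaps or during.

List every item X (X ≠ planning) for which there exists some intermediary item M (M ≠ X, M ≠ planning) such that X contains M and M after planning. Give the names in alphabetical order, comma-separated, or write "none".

Target planning = [March 18, March 25].
Intermediaries M with M after planning: none.
Union: none.

none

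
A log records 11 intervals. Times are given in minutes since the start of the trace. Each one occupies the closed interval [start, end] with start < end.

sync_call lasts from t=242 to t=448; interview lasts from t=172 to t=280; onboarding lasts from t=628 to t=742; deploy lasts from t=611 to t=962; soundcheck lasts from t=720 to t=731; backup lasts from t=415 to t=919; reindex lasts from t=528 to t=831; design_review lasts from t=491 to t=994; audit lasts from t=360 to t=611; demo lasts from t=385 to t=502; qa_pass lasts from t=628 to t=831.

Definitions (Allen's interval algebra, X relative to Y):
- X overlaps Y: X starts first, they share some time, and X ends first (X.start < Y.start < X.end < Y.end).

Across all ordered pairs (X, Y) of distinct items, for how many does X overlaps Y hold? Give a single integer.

12

Checking all 110 ordered pairs for relation 'overlaps'; matching pairs in alphabetical order:
(audit, backup): audit overlaps backup ✓
(audit, design_review): audit overlaps design_review ✓
(audit, reindex): audit overlaps reindex ✓
(backup, deploy): backup overlaps deploy ✓
(backup, design_review): backup overlaps design_review ✓
(demo, backup): demo overlaps backup ✓
(demo, design_review): demo overlaps design_review ✓
(interview, sync_call): interview overlaps sync_call ✓
(reindex, deploy): reindex overlaps deploy ✓
(sync_call, audit): sync_call overlaps audit ✓
(sync_call, backup): sync_call overlaps backup ✓
(sync_call, demo): sync_call overlaps demo ✓
Count: 12.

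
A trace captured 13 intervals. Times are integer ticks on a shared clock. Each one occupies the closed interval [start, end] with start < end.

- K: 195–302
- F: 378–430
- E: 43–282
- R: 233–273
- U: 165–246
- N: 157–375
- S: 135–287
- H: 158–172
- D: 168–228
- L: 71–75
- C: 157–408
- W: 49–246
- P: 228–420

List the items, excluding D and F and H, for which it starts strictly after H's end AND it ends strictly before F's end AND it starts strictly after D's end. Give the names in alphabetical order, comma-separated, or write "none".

R

Conditions: its start is strictly after H's end (X.start > 172) AND its end is strictly before F's end (X.end < 430) AND its start is strictly after D's end (X.start > 228).
C: start 157 > 172? ✗; end 408 < 430? ✓; start 157 > 228? ✗ → no.
E: start 43 > 172? ✗; end 282 < 430? ✓; start 43 > 228? ✗ → no.
K: start 195 > 172? ✓; end 302 < 430? ✓; start 195 > 228? ✗ → no.
L: start 71 > 172? ✗; end 75 < 430? ✓; start 71 > 228? ✗ → no.
N: start 157 > 172? ✗; end 375 < 430? ✓; start 157 > 228? ✗ → no.
P: start 228 > 172? ✓; end 420 < 430? ✓; start 228 > 228? ✗ → no.
R: start 233 > 172? ✓; end 273 < 430? ✓; start 233 > 228? ✓ → yes.
S: start 135 > 172? ✗; end 287 < 430? ✓; start 135 > 228? ✗ → no.
U: start 165 > 172? ✗; end 246 < 430? ✓; start 165 > 228? ✗ → no.
W: start 49 > 172? ✗; end 246 < 430? ✓; start 49 > 228? ✗ → no.
Result: R.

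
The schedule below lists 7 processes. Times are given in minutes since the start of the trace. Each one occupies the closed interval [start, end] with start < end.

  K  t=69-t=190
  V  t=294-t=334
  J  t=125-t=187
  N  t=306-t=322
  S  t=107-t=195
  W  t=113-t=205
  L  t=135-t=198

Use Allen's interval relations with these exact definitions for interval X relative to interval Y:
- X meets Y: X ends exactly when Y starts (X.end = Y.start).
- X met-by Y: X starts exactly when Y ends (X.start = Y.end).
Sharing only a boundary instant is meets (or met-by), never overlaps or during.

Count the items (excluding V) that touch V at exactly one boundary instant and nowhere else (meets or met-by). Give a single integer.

Target V = [t=294, t=334].
J [t=125, t=187] → before → no.
K [t=69, t=190] → before → no.
L [t=135, t=198] → before → no.
N [t=306, t=322] → during → no.
S [t=107, t=195] → before → no.
W [t=113, t=205] → before → no.
Total: 0.

0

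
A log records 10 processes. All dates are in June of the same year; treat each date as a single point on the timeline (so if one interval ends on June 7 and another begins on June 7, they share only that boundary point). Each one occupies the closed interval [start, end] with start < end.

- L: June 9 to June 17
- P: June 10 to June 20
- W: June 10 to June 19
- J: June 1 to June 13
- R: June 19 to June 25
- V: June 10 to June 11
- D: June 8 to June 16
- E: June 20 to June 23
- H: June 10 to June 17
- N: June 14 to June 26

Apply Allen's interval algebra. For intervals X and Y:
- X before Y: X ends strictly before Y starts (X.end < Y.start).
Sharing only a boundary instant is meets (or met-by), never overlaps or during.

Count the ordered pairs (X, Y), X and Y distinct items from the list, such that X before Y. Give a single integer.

13

Checking all 90 ordered pairs for relation 'before'; matching pairs in alphabetical order:
(D, E): D before E ✓
(D, R): D before R ✓
(H, E): H before E ✓
(H, R): H before R ✓
(J, E): J before E ✓
(J, N): J before N ✓
(J, R): J before R ✓
(L, E): L before E ✓
(L, R): L before R ✓
(V, E): V before E ✓
(V, N): V before N ✓
(V, R): V before R ✓
(W, E): W before E ✓
Count: 13.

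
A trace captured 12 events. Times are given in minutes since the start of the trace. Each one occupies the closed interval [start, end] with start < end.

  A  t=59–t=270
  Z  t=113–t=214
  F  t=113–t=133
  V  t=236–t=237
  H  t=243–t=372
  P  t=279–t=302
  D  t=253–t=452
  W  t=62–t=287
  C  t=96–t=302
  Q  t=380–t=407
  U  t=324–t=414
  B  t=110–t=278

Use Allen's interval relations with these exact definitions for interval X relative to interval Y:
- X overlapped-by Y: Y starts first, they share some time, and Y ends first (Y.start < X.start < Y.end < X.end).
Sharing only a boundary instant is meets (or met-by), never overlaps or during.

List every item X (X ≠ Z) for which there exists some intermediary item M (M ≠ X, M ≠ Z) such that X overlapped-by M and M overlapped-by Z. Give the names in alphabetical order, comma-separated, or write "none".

none

Target Z = [t=113, t=214].
Intermediaries M with M overlapped-by Z: none.
Union: none.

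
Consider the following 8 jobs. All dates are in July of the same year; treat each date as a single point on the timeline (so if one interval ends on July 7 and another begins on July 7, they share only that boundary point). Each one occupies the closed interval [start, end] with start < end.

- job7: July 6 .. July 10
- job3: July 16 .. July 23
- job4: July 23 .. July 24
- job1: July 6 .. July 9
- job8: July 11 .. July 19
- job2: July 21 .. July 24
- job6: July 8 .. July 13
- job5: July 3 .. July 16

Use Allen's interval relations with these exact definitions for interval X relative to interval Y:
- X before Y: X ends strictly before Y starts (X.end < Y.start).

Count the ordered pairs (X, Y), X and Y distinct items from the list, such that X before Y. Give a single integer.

Checking all 56 ordered pairs for relation 'before'; matching pairs in alphabetical order:
(job1, job2): job1 before job2 ✓
(job1, job3): job1 before job3 ✓
(job1, job4): job1 before job4 ✓
(job1, job8): job1 before job8 ✓
(job5, job2): job5 before job2 ✓
(job5, job4): job5 before job4 ✓
(job6, job2): job6 before job2 ✓
(job6, job3): job6 before job3 ✓
(job6, job4): job6 before job4 ✓
(job7, job2): job7 before job2 ✓
(job7, job3): job7 before job3 ✓
(job7, job4): job7 before job4 ✓
(job7, job8): job7 before job8 ✓
(job8, job2): job8 before job2 ✓
(job8, job4): job8 before job4 ✓
Count: 15.

15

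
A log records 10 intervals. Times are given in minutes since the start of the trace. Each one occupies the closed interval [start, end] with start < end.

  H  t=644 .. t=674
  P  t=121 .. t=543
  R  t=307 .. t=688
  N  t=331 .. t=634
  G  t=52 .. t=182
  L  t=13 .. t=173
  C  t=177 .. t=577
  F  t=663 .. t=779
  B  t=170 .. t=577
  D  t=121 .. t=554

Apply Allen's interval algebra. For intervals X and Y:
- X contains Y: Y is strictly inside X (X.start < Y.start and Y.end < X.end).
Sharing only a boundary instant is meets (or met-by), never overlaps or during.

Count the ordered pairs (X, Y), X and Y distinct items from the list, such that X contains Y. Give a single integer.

2

Checking all 90 ordered pairs for relation 'contains'; matching pairs in alphabetical order:
(R, H): R contains H ✓
(R, N): R contains N ✓
Count: 2.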